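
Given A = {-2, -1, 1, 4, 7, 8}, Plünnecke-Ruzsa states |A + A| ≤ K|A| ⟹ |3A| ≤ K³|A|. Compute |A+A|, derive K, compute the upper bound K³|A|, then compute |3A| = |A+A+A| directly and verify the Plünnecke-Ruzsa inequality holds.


|A| = 6.
Step 1: Compute A + A by enumerating all 36 pairs.
A + A = {-4, -3, -2, -1, 0, 2, 3, 5, 6, 7, 8, 9, 11, 12, 14, 15, 16}, so |A + A| = 17.
Step 2: Doubling constant K = |A + A|/|A| = 17/6 = 17/6 ≈ 2.8333.
Step 3: Plünnecke-Ruzsa gives |3A| ≤ K³·|A| = (2.8333)³ · 6 ≈ 136.4722.
Step 4: Compute 3A = A + A + A directly by enumerating all triples (a,b,c) ∈ A³; |3A| = 31.
Step 5: Check 31 ≤ 136.4722? Yes ✓.

K = 17/6, Plünnecke-Ruzsa bound K³|A| ≈ 136.4722, |3A| = 31, inequality holds.


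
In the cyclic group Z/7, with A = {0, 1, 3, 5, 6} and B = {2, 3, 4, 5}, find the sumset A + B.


Work in Z/7Z: reduce every sum a + b modulo 7.
Enumerate all 20 pairs:
a = 0: 0+2=2, 0+3=3, 0+4=4, 0+5=5
a = 1: 1+2=3, 1+3=4, 1+4=5, 1+5=6
a = 3: 3+2=5, 3+3=6, 3+4=0, 3+5=1
a = 5: 5+2=0, 5+3=1, 5+4=2, 5+5=3
a = 6: 6+2=1, 6+3=2, 6+4=3, 6+5=4
Distinct residues collected: {0, 1, 2, 3, 4, 5, 6}
|A + B| = 7 (out of 7 total residues).

A + B = {0, 1, 2, 3, 4, 5, 6}


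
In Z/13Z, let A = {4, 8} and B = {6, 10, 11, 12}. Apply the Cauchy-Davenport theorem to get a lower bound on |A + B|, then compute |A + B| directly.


Cauchy-Davenport: |A + B| ≥ min(p, |A| + |B| - 1) for A, B nonempty in Z/pZ.
|A| = 2, |B| = 4, p = 13.
CD lower bound = min(13, 2 + 4 - 1) = min(13, 5) = 5.
Compute A + B mod 13 directly:
a = 4: 4+6=10, 4+10=1, 4+11=2, 4+12=3
a = 8: 8+6=1, 8+10=5, 8+11=6, 8+12=7
A + B = {1, 2, 3, 5, 6, 7, 10}, so |A + B| = 7.
Verify: 7 ≥ 5? Yes ✓.

CD lower bound = 5, actual |A + B| = 7.


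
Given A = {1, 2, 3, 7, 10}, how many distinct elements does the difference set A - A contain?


A - A = {a - a' : a, a' ∈ A}; |A| = 5.
Bounds: 2|A|-1 ≤ |A - A| ≤ |A|² - |A| + 1, i.e. 9 ≤ |A - A| ≤ 21.
Note: 0 ∈ A - A always (from a - a). The set is symmetric: if d ∈ A - A then -d ∈ A - A.
Enumerate nonzero differences d = a - a' with a > a' (then include -d):
Positive differences: {1, 2, 3, 4, 5, 6, 7, 8, 9}
Full difference set: {0} ∪ (positive diffs) ∪ (negative diffs).
|A - A| = 1 + 2·9 = 19 (matches direct enumeration: 19).

|A - A| = 19


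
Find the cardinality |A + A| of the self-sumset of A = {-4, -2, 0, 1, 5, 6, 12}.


A + A = {a + a' : a, a' ∈ A}; |A| = 7.
General bounds: 2|A| - 1 ≤ |A + A| ≤ |A|(|A|+1)/2, i.e. 13 ≤ |A + A| ≤ 28.
Lower bound 2|A|-1 is attained iff A is an arithmetic progression.
Enumerate sums a + a' for a ≤ a' (symmetric, so this suffices):
a = -4: -4+-4=-8, -4+-2=-6, -4+0=-4, -4+1=-3, -4+5=1, -4+6=2, -4+12=8
a = -2: -2+-2=-4, -2+0=-2, -2+1=-1, -2+5=3, -2+6=4, -2+12=10
a = 0: 0+0=0, 0+1=1, 0+5=5, 0+6=6, 0+12=12
a = 1: 1+1=2, 1+5=6, 1+6=7, 1+12=13
a = 5: 5+5=10, 5+6=11, 5+12=17
a = 6: 6+6=12, 6+12=18
a = 12: 12+12=24
Distinct sums: {-8, -6, -4, -3, -2, -1, 0, 1, 2, 3, 4, 5, 6, 7, 8, 10, 11, 12, 13, 17, 18, 24}
|A + A| = 22

|A + A| = 22


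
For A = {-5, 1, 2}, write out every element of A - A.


A - A = {a - a' : a, a' ∈ A}.
Compute a - a' for each ordered pair (a, a'):
a = -5: -5--5=0, -5-1=-6, -5-2=-7
a = 1: 1--5=6, 1-1=0, 1-2=-1
a = 2: 2--5=7, 2-1=1, 2-2=0
Collecting distinct values (and noting 0 appears from a-a):
A - A = {-7, -6, -1, 0, 1, 6, 7}
|A - A| = 7

A - A = {-7, -6, -1, 0, 1, 6, 7}


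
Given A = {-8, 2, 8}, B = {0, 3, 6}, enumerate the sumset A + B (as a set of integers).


A + B = {a + b : a ∈ A, b ∈ B}.
Enumerate all |A|·|B| = 3·3 = 9 pairs (a, b) and collect distinct sums.
a = -8: -8+0=-8, -8+3=-5, -8+6=-2
a = 2: 2+0=2, 2+3=5, 2+6=8
a = 8: 8+0=8, 8+3=11, 8+6=14
Collecting distinct sums: A + B = {-8, -5, -2, 2, 5, 8, 11, 14}
|A + B| = 8

A + B = {-8, -5, -2, 2, 5, 8, 11, 14}


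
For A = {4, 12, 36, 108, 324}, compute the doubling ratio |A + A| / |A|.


|A| = 5.
Compute A + A by enumerating all 25 pairs.
A + A = {8, 16, 24, 40, 48, 72, 112, 120, 144, 216, 328, 336, 360, 432, 648}, so |A + A| = 15.
K = |A + A| / |A| = 15/5 = 3/1 ≈ 3.0000.
Reference: AP of size 5 gives K = 9/5 ≈ 1.8000; a fully generic set of size 5 gives K ≈ 3.0000.

|A| = 5, |A + A| = 15, K = 15/5 = 3/1.


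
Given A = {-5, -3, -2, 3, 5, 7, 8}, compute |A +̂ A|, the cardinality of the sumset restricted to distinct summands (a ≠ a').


Restricted sumset: A +̂ A = {a + a' : a ∈ A, a' ∈ A, a ≠ a'}.
Equivalently, take A + A and drop any sum 2a that is achievable ONLY as a + a for a ∈ A (i.e. sums representable only with equal summands).
Enumerate pairs (a, a') with a < a' (symmetric, so each unordered pair gives one sum; this covers all a ≠ a'):
  -5 + -3 = -8
  -5 + -2 = -7
  -5 + 3 = -2
  -5 + 5 = 0
  -5 + 7 = 2
  -5 + 8 = 3
  -3 + -2 = -5
  -3 + 3 = 0
  -3 + 5 = 2
  -3 + 7 = 4
  -3 + 8 = 5
  -2 + 3 = 1
  -2 + 5 = 3
  -2 + 7 = 5
  -2 + 8 = 6
  3 + 5 = 8
  3 + 7 = 10
  3 + 8 = 11
  5 + 7 = 12
  5 + 8 = 13
  7 + 8 = 15
Collected distinct sums: {-8, -7, -5, -2, 0, 1, 2, 3, 4, 5, 6, 8, 10, 11, 12, 13, 15}
|A +̂ A| = 17
(Reference bound: |A +̂ A| ≥ 2|A| - 3 for |A| ≥ 2, with |A| = 7 giving ≥ 11.)

|A +̂ A| = 17


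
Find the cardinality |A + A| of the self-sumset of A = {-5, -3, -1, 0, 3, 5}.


A + A = {a + a' : a, a' ∈ A}; |A| = 6.
General bounds: 2|A| - 1 ≤ |A + A| ≤ |A|(|A|+1)/2, i.e. 11 ≤ |A + A| ≤ 21.
Lower bound 2|A|-1 is attained iff A is an arithmetic progression.
Enumerate sums a + a' for a ≤ a' (symmetric, so this suffices):
a = -5: -5+-5=-10, -5+-3=-8, -5+-1=-6, -5+0=-5, -5+3=-2, -5+5=0
a = -3: -3+-3=-6, -3+-1=-4, -3+0=-3, -3+3=0, -3+5=2
a = -1: -1+-1=-2, -1+0=-1, -1+3=2, -1+5=4
a = 0: 0+0=0, 0+3=3, 0+5=5
a = 3: 3+3=6, 3+5=8
a = 5: 5+5=10
Distinct sums: {-10, -8, -6, -5, -4, -3, -2, -1, 0, 2, 3, 4, 5, 6, 8, 10}
|A + A| = 16

|A + A| = 16


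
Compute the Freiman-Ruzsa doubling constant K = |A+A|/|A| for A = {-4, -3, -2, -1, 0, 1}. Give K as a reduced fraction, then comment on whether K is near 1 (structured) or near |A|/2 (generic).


|A| = 6.
Compute A + A by enumerating all 36 pairs.
A + A = {-8, -7, -6, -5, -4, -3, -2, -1, 0, 1, 2}, so |A + A| = 11.
K = |A + A| / |A| = 11/6 (already in lowest terms) ≈ 1.8333.
Reference: AP of size 6 gives K = 11/6 ≈ 1.8333; a fully generic set of size 6 gives K ≈ 3.5000.

|A| = 6, |A + A| = 11, K = 11/6.


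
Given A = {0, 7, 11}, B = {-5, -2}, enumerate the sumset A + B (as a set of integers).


A + B = {a + b : a ∈ A, b ∈ B}.
Enumerate all |A|·|B| = 3·2 = 6 pairs (a, b) and collect distinct sums.
a = 0: 0+-5=-5, 0+-2=-2
a = 7: 7+-5=2, 7+-2=5
a = 11: 11+-5=6, 11+-2=9
Collecting distinct sums: A + B = {-5, -2, 2, 5, 6, 9}
|A + B| = 6

A + B = {-5, -2, 2, 5, 6, 9}


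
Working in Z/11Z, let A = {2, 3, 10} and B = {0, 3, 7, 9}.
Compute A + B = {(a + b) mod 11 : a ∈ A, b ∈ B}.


Work in Z/11Z: reduce every sum a + b modulo 11.
Enumerate all 12 pairs:
a = 2: 2+0=2, 2+3=5, 2+7=9, 2+9=0
a = 3: 3+0=3, 3+3=6, 3+7=10, 3+9=1
a = 10: 10+0=10, 10+3=2, 10+7=6, 10+9=8
Distinct residues collected: {0, 1, 2, 3, 5, 6, 8, 9, 10}
|A + B| = 9 (out of 11 total residues).

A + B = {0, 1, 2, 3, 5, 6, 8, 9, 10}


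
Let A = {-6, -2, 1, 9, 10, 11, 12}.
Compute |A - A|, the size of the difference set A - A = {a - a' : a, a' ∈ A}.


A - A = {a - a' : a, a' ∈ A}; |A| = 7.
Bounds: 2|A|-1 ≤ |A - A| ≤ |A|² - |A| + 1, i.e. 13 ≤ |A - A| ≤ 43.
Note: 0 ∈ A - A always (from a - a). The set is symmetric: if d ∈ A - A then -d ∈ A - A.
Enumerate nonzero differences d = a - a' with a > a' (then include -d):
Positive differences: {1, 2, 3, 4, 7, 8, 9, 10, 11, 12, 13, 14, 15, 16, 17, 18}
Full difference set: {0} ∪ (positive diffs) ∪ (negative diffs).
|A - A| = 1 + 2·16 = 33 (matches direct enumeration: 33).

|A - A| = 33


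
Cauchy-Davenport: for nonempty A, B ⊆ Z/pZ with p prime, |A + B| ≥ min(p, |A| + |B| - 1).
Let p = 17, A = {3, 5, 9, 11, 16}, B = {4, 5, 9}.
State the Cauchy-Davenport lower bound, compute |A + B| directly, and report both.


Cauchy-Davenport: |A + B| ≥ min(p, |A| + |B| - 1) for A, B nonempty in Z/pZ.
|A| = 5, |B| = 3, p = 17.
CD lower bound = min(17, 5 + 3 - 1) = min(17, 7) = 7.
Compute A + B mod 17 directly:
a = 3: 3+4=7, 3+5=8, 3+9=12
a = 5: 5+4=9, 5+5=10, 5+9=14
a = 9: 9+4=13, 9+5=14, 9+9=1
a = 11: 11+4=15, 11+5=16, 11+9=3
a = 16: 16+4=3, 16+5=4, 16+9=8
A + B = {1, 3, 4, 7, 8, 9, 10, 12, 13, 14, 15, 16}, so |A + B| = 12.
Verify: 12 ≥ 7? Yes ✓.

CD lower bound = 7, actual |A + B| = 12.


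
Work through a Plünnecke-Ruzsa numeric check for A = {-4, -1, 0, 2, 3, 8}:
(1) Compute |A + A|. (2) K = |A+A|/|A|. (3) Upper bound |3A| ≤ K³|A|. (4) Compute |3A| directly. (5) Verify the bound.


|A| = 6.
Step 1: Compute A + A by enumerating all 36 pairs.
A + A = {-8, -5, -4, -2, -1, 0, 1, 2, 3, 4, 5, 6, 7, 8, 10, 11, 16}, so |A + A| = 17.
Step 2: Doubling constant K = |A + A|/|A| = 17/6 = 17/6 ≈ 2.8333.
Step 3: Plünnecke-Ruzsa gives |3A| ≤ K³·|A| = (2.8333)³ · 6 ≈ 136.4722.
Step 4: Compute 3A = A + A + A directly by enumerating all triples (a,b,c) ∈ A³; |3A| = 29.
Step 5: Check 29 ≤ 136.4722? Yes ✓.

K = 17/6, Plünnecke-Ruzsa bound K³|A| ≈ 136.4722, |3A| = 29, inequality holds.


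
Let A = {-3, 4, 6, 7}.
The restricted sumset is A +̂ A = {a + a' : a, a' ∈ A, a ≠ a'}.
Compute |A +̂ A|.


Restricted sumset: A +̂ A = {a + a' : a ∈ A, a' ∈ A, a ≠ a'}.
Equivalently, take A + A and drop any sum 2a that is achievable ONLY as a + a for a ∈ A (i.e. sums representable only with equal summands).
Enumerate pairs (a, a') with a < a' (symmetric, so each unordered pair gives one sum; this covers all a ≠ a'):
  -3 + 4 = 1
  -3 + 6 = 3
  -3 + 7 = 4
  4 + 6 = 10
  4 + 7 = 11
  6 + 7 = 13
Collected distinct sums: {1, 3, 4, 10, 11, 13}
|A +̂ A| = 6
(Reference bound: |A +̂ A| ≥ 2|A| - 3 for |A| ≥ 2, with |A| = 4 giving ≥ 5.)

|A +̂ A| = 6


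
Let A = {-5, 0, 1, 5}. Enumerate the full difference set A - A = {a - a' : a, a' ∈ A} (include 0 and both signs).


A - A = {a - a' : a, a' ∈ A}.
Compute a - a' for each ordered pair (a, a'):
a = -5: -5--5=0, -5-0=-5, -5-1=-6, -5-5=-10
a = 0: 0--5=5, 0-0=0, 0-1=-1, 0-5=-5
a = 1: 1--5=6, 1-0=1, 1-1=0, 1-5=-4
a = 5: 5--5=10, 5-0=5, 5-1=4, 5-5=0
Collecting distinct values (and noting 0 appears from a-a):
A - A = {-10, -6, -5, -4, -1, 0, 1, 4, 5, 6, 10}
|A - A| = 11

A - A = {-10, -6, -5, -4, -1, 0, 1, 4, 5, 6, 10}


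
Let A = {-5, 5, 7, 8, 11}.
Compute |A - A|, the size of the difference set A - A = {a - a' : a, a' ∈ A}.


A - A = {a - a' : a, a' ∈ A}; |A| = 5.
Bounds: 2|A|-1 ≤ |A - A| ≤ |A|² - |A| + 1, i.e. 9 ≤ |A - A| ≤ 21.
Note: 0 ∈ A - A always (from a - a). The set is symmetric: if d ∈ A - A then -d ∈ A - A.
Enumerate nonzero differences d = a - a' with a > a' (then include -d):
Positive differences: {1, 2, 3, 4, 6, 10, 12, 13, 16}
Full difference set: {0} ∪ (positive diffs) ∪ (negative diffs).
|A - A| = 1 + 2·9 = 19 (matches direct enumeration: 19).

|A - A| = 19


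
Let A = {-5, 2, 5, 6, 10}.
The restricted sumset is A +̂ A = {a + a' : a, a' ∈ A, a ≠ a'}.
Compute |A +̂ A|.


Restricted sumset: A +̂ A = {a + a' : a ∈ A, a' ∈ A, a ≠ a'}.
Equivalently, take A + A and drop any sum 2a that is achievable ONLY as a + a for a ∈ A (i.e. sums representable only with equal summands).
Enumerate pairs (a, a') with a < a' (symmetric, so each unordered pair gives one sum; this covers all a ≠ a'):
  -5 + 2 = -3
  -5 + 5 = 0
  -5 + 6 = 1
  -5 + 10 = 5
  2 + 5 = 7
  2 + 6 = 8
  2 + 10 = 12
  5 + 6 = 11
  5 + 10 = 15
  6 + 10 = 16
Collected distinct sums: {-3, 0, 1, 5, 7, 8, 11, 12, 15, 16}
|A +̂ A| = 10
(Reference bound: |A +̂ A| ≥ 2|A| - 3 for |A| ≥ 2, with |A| = 5 giving ≥ 7.)

|A +̂ A| = 10


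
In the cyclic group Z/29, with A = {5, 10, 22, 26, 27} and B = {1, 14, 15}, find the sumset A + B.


Work in Z/29Z: reduce every sum a + b modulo 29.
Enumerate all 15 pairs:
a = 5: 5+1=6, 5+14=19, 5+15=20
a = 10: 10+1=11, 10+14=24, 10+15=25
a = 22: 22+1=23, 22+14=7, 22+15=8
a = 26: 26+1=27, 26+14=11, 26+15=12
a = 27: 27+1=28, 27+14=12, 27+15=13
Distinct residues collected: {6, 7, 8, 11, 12, 13, 19, 20, 23, 24, 25, 27, 28}
|A + B| = 13 (out of 29 total residues).

A + B = {6, 7, 8, 11, 12, 13, 19, 20, 23, 24, 25, 27, 28}


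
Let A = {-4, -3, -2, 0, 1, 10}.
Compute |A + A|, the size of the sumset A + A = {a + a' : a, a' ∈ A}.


A + A = {a + a' : a, a' ∈ A}; |A| = 6.
General bounds: 2|A| - 1 ≤ |A + A| ≤ |A|(|A|+1)/2, i.e. 11 ≤ |A + A| ≤ 21.
Lower bound 2|A|-1 is attained iff A is an arithmetic progression.
Enumerate sums a + a' for a ≤ a' (symmetric, so this suffices):
a = -4: -4+-4=-8, -4+-3=-7, -4+-2=-6, -4+0=-4, -4+1=-3, -4+10=6
a = -3: -3+-3=-6, -3+-2=-5, -3+0=-3, -3+1=-2, -3+10=7
a = -2: -2+-2=-4, -2+0=-2, -2+1=-1, -2+10=8
a = 0: 0+0=0, 0+1=1, 0+10=10
a = 1: 1+1=2, 1+10=11
a = 10: 10+10=20
Distinct sums: {-8, -7, -6, -5, -4, -3, -2, -1, 0, 1, 2, 6, 7, 8, 10, 11, 20}
|A + A| = 17

|A + A| = 17


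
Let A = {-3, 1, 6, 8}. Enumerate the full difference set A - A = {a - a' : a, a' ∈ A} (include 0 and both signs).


A - A = {a - a' : a, a' ∈ A}.
Compute a - a' for each ordered pair (a, a'):
a = -3: -3--3=0, -3-1=-4, -3-6=-9, -3-8=-11
a = 1: 1--3=4, 1-1=0, 1-6=-5, 1-8=-7
a = 6: 6--3=9, 6-1=5, 6-6=0, 6-8=-2
a = 8: 8--3=11, 8-1=7, 8-6=2, 8-8=0
Collecting distinct values (and noting 0 appears from a-a):
A - A = {-11, -9, -7, -5, -4, -2, 0, 2, 4, 5, 7, 9, 11}
|A - A| = 13

A - A = {-11, -9, -7, -5, -4, -2, 0, 2, 4, 5, 7, 9, 11}


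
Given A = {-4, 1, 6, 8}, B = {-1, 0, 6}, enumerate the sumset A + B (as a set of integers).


A + B = {a + b : a ∈ A, b ∈ B}.
Enumerate all |A|·|B| = 4·3 = 12 pairs (a, b) and collect distinct sums.
a = -4: -4+-1=-5, -4+0=-4, -4+6=2
a = 1: 1+-1=0, 1+0=1, 1+6=7
a = 6: 6+-1=5, 6+0=6, 6+6=12
a = 8: 8+-1=7, 8+0=8, 8+6=14
Collecting distinct sums: A + B = {-5, -4, 0, 1, 2, 5, 6, 7, 8, 12, 14}
|A + B| = 11

A + B = {-5, -4, 0, 1, 2, 5, 6, 7, 8, 12, 14}


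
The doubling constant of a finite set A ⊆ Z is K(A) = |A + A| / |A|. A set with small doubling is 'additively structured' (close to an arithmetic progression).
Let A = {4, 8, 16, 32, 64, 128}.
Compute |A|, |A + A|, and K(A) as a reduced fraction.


|A| = 6.
Compute A + A by enumerating all 36 pairs.
A + A = {8, 12, 16, 20, 24, 32, 36, 40, 48, 64, 68, 72, 80, 96, 128, 132, 136, 144, 160, 192, 256}, so |A + A| = 21.
K = |A + A| / |A| = 21/6 = 7/2 ≈ 3.5000.
Reference: AP of size 6 gives K = 11/6 ≈ 1.8333; a fully generic set of size 6 gives K ≈ 3.5000.

|A| = 6, |A + A| = 21, K = 21/6 = 7/2.


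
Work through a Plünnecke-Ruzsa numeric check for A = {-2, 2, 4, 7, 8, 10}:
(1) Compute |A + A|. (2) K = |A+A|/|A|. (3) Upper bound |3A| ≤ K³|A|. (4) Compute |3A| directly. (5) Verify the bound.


|A| = 6.
Step 1: Compute A + A by enumerating all 36 pairs.
A + A = {-4, 0, 2, 4, 5, 6, 8, 9, 10, 11, 12, 14, 15, 16, 17, 18, 20}, so |A + A| = 17.
Step 2: Doubling constant K = |A + A|/|A| = 17/6 = 17/6 ≈ 2.8333.
Step 3: Plünnecke-Ruzsa gives |3A| ≤ K³·|A| = (2.8333)³ · 6 ≈ 136.4722.
Step 4: Compute 3A = A + A + A directly by enumerating all triples (a,b,c) ∈ A³; |3A| = 30.
Step 5: Check 30 ≤ 136.4722? Yes ✓.

K = 17/6, Plünnecke-Ruzsa bound K³|A| ≈ 136.4722, |3A| = 30, inequality holds.


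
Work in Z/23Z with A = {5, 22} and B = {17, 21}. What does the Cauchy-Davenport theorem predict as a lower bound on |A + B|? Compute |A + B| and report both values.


Cauchy-Davenport: |A + B| ≥ min(p, |A| + |B| - 1) for A, B nonempty in Z/pZ.
|A| = 2, |B| = 2, p = 23.
CD lower bound = min(23, 2 + 2 - 1) = min(23, 3) = 3.
Compute A + B mod 23 directly:
a = 5: 5+17=22, 5+21=3
a = 22: 22+17=16, 22+21=20
A + B = {3, 16, 20, 22}, so |A + B| = 4.
Verify: 4 ≥ 3? Yes ✓.

CD lower bound = 3, actual |A + B| = 4.


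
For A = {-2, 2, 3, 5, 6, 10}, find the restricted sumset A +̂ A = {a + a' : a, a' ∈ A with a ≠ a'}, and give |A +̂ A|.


Restricted sumset: A +̂ A = {a + a' : a ∈ A, a' ∈ A, a ≠ a'}.
Equivalently, take A + A and drop any sum 2a that is achievable ONLY as a + a for a ∈ A (i.e. sums representable only with equal summands).
Enumerate pairs (a, a') with a < a' (symmetric, so each unordered pair gives one sum; this covers all a ≠ a'):
  -2 + 2 = 0
  -2 + 3 = 1
  -2 + 5 = 3
  -2 + 6 = 4
  -2 + 10 = 8
  2 + 3 = 5
  2 + 5 = 7
  2 + 6 = 8
  2 + 10 = 12
  3 + 5 = 8
  3 + 6 = 9
  3 + 10 = 13
  5 + 6 = 11
  5 + 10 = 15
  6 + 10 = 16
Collected distinct sums: {0, 1, 3, 4, 5, 7, 8, 9, 11, 12, 13, 15, 16}
|A +̂ A| = 13
(Reference bound: |A +̂ A| ≥ 2|A| - 3 for |A| ≥ 2, with |A| = 6 giving ≥ 9.)

|A +̂ A| = 13


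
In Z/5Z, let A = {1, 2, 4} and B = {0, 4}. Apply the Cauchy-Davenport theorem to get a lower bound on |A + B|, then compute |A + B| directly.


Cauchy-Davenport: |A + B| ≥ min(p, |A| + |B| - 1) for A, B nonempty in Z/pZ.
|A| = 3, |B| = 2, p = 5.
CD lower bound = min(5, 3 + 2 - 1) = min(5, 4) = 4.
Compute A + B mod 5 directly:
a = 1: 1+0=1, 1+4=0
a = 2: 2+0=2, 2+4=1
a = 4: 4+0=4, 4+4=3
A + B = {0, 1, 2, 3, 4}, so |A + B| = 5.
Verify: 5 ≥ 4? Yes ✓.

CD lower bound = 4, actual |A + B| = 5.


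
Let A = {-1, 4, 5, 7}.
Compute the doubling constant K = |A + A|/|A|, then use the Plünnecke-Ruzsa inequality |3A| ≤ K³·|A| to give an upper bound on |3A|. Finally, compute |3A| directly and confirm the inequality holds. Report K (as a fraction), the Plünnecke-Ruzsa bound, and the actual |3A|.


|A| = 4.
Step 1: Compute A + A by enumerating all 16 pairs.
A + A = {-2, 3, 4, 6, 8, 9, 10, 11, 12, 14}, so |A + A| = 10.
Step 2: Doubling constant K = |A + A|/|A| = 10/4 = 10/4 ≈ 2.5000.
Step 3: Plünnecke-Ruzsa gives |3A| ≤ K³·|A| = (2.5000)³ · 4 ≈ 62.5000.
Step 4: Compute 3A = A + A + A directly by enumerating all triples (a,b,c) ∈ A³; |3A| = 18.
Step 5: Check 18 ≤ 62.5000? Yes ✓.

K = 10/4, Plünnecke-Ruzsa bound K³|A| ≈ 62.5000, |3A| = 18, inequality holds.


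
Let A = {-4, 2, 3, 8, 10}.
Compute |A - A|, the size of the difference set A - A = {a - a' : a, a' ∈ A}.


A - A = {a - a' : a, a' ∈ A}; |A| = 5.
Bounds: 2|A|-1 ≤ |A - A| ≤ |A|² - |A| + 1, i.e. 9 ≤ |A - A| ≤ 21.
Note: 0 ∈ A - A always (from a - a). The set is symmetric: if d ∈ A - A then -d ∈ A - A.
Enumerate nonzero differences d = a - a' with a > a' (then include -d):
Positive differences: {1, 2, 5, 6, 7, 8, 12, 14}
Full difference set: {0} ∪ (positive diffs) ∪ (negative diffs).
|A - A| = 1 + 2·8 = 17 (matches direct enumeration: 17).

|A - A| = 17


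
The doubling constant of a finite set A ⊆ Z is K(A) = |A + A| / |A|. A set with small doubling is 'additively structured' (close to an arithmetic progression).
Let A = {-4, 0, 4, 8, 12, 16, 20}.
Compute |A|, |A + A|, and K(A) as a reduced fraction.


|A| = 7.
Compute A + A by enumerating all 49 pairs.
A + A = {-8, -4, 0, 4, 8, 12, 16, 20, 24, 28, 32, 36, 40}, so |A + A| = 13.
K = |A + A| / |A| = 13/7 (already in lowest terms) ≈ 1.8571.
Reference: AP of size 7 gives K = 13/7 ≈ 1.8571; a fully generic set of size 7 gives K ≈ 4.0000.

|A| = 7, |A + A| = 13, K = 13/7.


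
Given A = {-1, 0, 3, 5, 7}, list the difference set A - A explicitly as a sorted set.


A - A = {a - a' : a, a' ∈ A}.
Compute a - a' for each ordered pair (a, a'):
a = -1: -1--1=0, -1-0=-1, -1-3=-4, -1-5=-6, -1-7=-8
a = 0: 0--1=1, 0-0=0, 0-3=-3, 0-5=-5, 0-7=-7
a = 3: 3--1=4, 3-0=3, 3-3=0, 3-5=-2, 3-7=-4
a = 5: 5--1=6, 5-0=5, 5-3=2, 5-5=0, 5-7=-2
a = 7: 7--1=8, 7-0=7, 7-3=4, 7-5=2, 7-7=0
Collecting distinct values (and noting 0 appears from a-a):
A - A = {-8, -7, -6, -5, -4, -3, -2, -1, 0, 1, 2, 3, 4, 5, 6, 7, 8}
|A - A| = 17

A - A = {-8, -7, -6, -5, -4, -3, -2, -1, 0, 1, 2, 3, 4, 5, 6, 7, 8}


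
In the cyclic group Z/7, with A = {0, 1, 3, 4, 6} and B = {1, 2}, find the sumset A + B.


Work in Z/7Z: reduce every sum a + b modulo 7.
Enumerate all 10 pairs:
a = 0: 0+1=1, 0+2=2
a = 1: 1+1=2, 1+2=3
a = 3: 3+1=4, 3+2=5
a = 4: 4+1=5, 4+2=6
a = 6: 6+1=0, 6+2=1
Distinct residues collected: {0, 1, 2, 3, 4, 5, 6}
|A + B| = 7 (out of 7 total residues).

A + B = {0, 1, 2, 3, 4, 5, 6}


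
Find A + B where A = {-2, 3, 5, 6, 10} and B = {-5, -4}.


A + B = {a + b : a ∈ A, b ∈ B}.
Enumerate all |A|·|B| = 5·2 = 10 pairs (a, b) and collect distinct sums.
a = -2: -2+-5=-7, -2+-4=-6
a = 3: 3+-5=-2, 3+-4=-1
a = 5: 5+-5=0, 5+-4=1
a = 6: 6+-5=1, 6+-4=2
a = 10: 10+-5=5, 10+-4=6
Collecting distinct sums: A + B = {-7, -6, -2, -1, 0, 1, 2, 5, 6}
|A + B| = 9

A + B = {-7, -6, -2, -1, 0, 1, 2, 5, 6}


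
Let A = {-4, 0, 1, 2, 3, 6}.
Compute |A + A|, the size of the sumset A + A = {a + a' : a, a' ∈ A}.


A + A = {a + a' : a, a' ∈ A}; |A| = 6.
General bounds: 2|A| - 1 ≤ |A + A| ≤ |A|(|A|+1)/2, i.e. 11 ≤ |A + A| ≤ 21.
Lower bound 2|A|-1 is attained iff A is an arithmetic progression.
Enumerate sums a + a' for a ≤ a' (symmetric, so this suffices):
a = -4: -4+-4=-8, -4+0=-4, -4+1=-3, -4+2=-2, -4+3=-1, -4+6=2
a = 0: 0+0=0, 0+1=1, 0+2=2, 0+3=3, 0+6=6
a = 1: 1+1=2, 1+2=3, 1+3=4, 1+6=7
a = 2: 2+2=4, 2+3=5, 2+6=8
a = 3: 3+3=6, 3+6=9
a = 6: 6+6=12
Distinct sums: {-8, -4, -3, -2, -1, 0, 1, 2, 3, 4, 5, 6, 7, 8, 9, 12}
|A + A| = 16

|A + A| = 16


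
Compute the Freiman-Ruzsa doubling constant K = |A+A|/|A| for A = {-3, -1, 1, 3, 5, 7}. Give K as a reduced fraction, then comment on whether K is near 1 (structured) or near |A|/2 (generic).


|A| = 6.
Compute A + A by enumerating all 36 pairs.
A + A = {-6, -4, -2, 0, 2, 4, 6, 8, 10, 12, 14}, so |A + A| = 11.
K = |A + A| / |A| = 11/6 (already in lowest terms) ≈ 1.8333.
Reference: AP of size 6 gives K = 11/6 ≈ 1.8333; a fully generic set of size 6 gives K ≈ 3.5000.

|A| = 6, |A + A| = 11, K = 11/6.


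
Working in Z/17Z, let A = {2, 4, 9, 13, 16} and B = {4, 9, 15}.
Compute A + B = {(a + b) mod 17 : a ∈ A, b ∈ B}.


Work in Z/17Z: reduce every sum a + b modulo 17.
Enumerate all 15 pairs:
a = 2: 2+4=6, 2+9=11, 2+15=0
a = 4: 4+4=8, 4+9=13, 4+15=2
a = 9: 9+4=13, 9+9=1, 9+15=7
a = 13: 13+4=0, 13+9=5, 13+15=11
a = 16: 16+4=3, 16+9=8, 16+15=14
Distinct residues collected: {0, 1, 2, 3, 5, 6, 7, 8, 11, 13, 14}
|A + B| = 11 (out of 17 total residues).

A + B = {0, 1, 2, 3, 5, 6, 7, 8, 11, 13, 14}


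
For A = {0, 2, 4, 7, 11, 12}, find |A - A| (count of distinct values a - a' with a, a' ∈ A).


A - A = {a - a' : a, a' ∈ A}; |A| = 6.
Bounds: 2|A|-1 ≤ |A - A| ≤ |A|² - |A| + 1, i.e. 11 ≤ |A - A| ≤ 31.
Note: 0 ∈ A - A always (from a - a). The set is symmetric: if d ∈ A - A then -d ∈ A - A.
Enumerate nonzero differences d = a - a' with a > a' (then include -d):
Positive differences: {1, 2, 3, 4, 5, 7, 8, 9, 10, 11, 12}
Full difference set: {0} ∪ (positive diffs) ∪ (negative diffs).
|A - A| = 1 + 2·11 = 23 (matches direct enumeration: 23).

|A - A| = 23


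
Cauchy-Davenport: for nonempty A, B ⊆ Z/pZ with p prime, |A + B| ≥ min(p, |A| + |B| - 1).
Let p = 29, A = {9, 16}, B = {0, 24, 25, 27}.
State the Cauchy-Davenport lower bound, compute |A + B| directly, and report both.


Cauchy-Davenport: |A + B| ≥ min(p, |A| + |B| - 1) for A, B nonempty in Z/pZ.
|A| = 2, |B| = 4, p = 29.
CD lower bound = min(29, 2 + 4 - 1) = min(29, 5) = 5.
Compute A + B mod 29 directly:
a = 9: 9+0=9, 9+24=4, 9+25=5, 9+27=7
a = 16: 16+0=16, 16+24=11, 16+25=12, 16+27=14
A + B = {4, 5, 7, 9, 11, 12, 14, 16}, so |A + B| = 8.
Verify: 8 ≥ 5? Yes ✓.

CD lower bound = 5, actual |A + B| = 8.


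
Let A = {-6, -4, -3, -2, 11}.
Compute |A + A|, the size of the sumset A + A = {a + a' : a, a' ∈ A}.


A + A = {a + a' : a, a' ∈ A}; |A| = 5.
General bounds: 2|A| - 1 ≤ |A + A| ≤ |A|(|A|+1)/2, i.e. 9 ≤ |A + A| ≤ 15.
Lower bound 2|A|-1 is attained iff A is an arithmetic progression.
Enumerate sums a + a' for a ≤ a' (symmetric, so this suffices):
a = -6: -6+-6=-12, -6+-4=-10, -6+-3=-9, -6+-2=-8, -6+11=5
a = -4: -4+-4=-8, -4+-3=-7, -4+-2=-6, -4+11=7
a = -3: -3+-3=-6, -3+-2=-5, -3+11=8
a = -2: -2+-2=-4, -2+11=9
a = 11: 11+11=22
Distinct sums: {-12, -10, -9, -8, -7, -6, -5, -4, 5, 7, 8, 9, 22}
|A + A| = 13

|A + A| = 13


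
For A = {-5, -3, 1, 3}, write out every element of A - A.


A - A = {a - a' : a, a' ∈ A}.
Compute a - a' for each ordered pair (a, a'):
a = -5: -5--5=0, -5--3=-2, -5-1=-6, -5-3=-8
a = -3: -3--5=2, -3--3=0, -3-1=-4, -3-3=-6
a = 1: 1--5=6, 1--3=4, 1-1=0, 1-3=-2
a = 3: 3--5=8, 3--3=6, 3-1=2, 3-3=0
Collecting distinct values (and noting 0 appears from a-a):
A - A = {-8, -6, -4, -2, 0, 2, 4, 6, 8}
|A - A| = 9

A - A = {-8, -6, -4, -2, 0, 2, 4, 6, 8}


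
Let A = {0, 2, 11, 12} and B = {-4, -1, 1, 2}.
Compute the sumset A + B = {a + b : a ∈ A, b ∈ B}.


A + B = {a + b : a ∈ A, b ∈ B}.
Enumerate all |A|·|B| = 4·4 = 16 pairs (a, b) and collect distinct sums.
a = 0: 0+-4=-4, 0+-1=-1, 0+1=1, 0+2=2
a = 2: 2+-4=-2, 2+-1=1, 2+1=3, 2+2=4
a = 11: 11+-4=7, 11+-1=10, 11+1=12, 11+2=13
a = 12: 12+-4=8, 12+-1=11, 12+1=13, 12+2=14
Collecting distinct sums: A + B = {-4, -2, -1, 1, 2, 3, 4, 7, 8, 10, 11, 12, 13, 14}
|A + B| = 14

A + B = {-4, -2, -1, 1, 2, 3, 4, 7, 8, 10, 11, 12, 13, 14}


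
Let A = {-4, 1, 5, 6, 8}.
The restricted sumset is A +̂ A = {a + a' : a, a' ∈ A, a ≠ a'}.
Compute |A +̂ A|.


Restricted sumset: A +̂ A = {a + a' : a ∈ A, a' ∈ A, a ≠ a'}.
Equivalently, take A + A and drop any sum 2a that is achievable ONLY as a + a for a ∈ A (i.e. sums representable only with equal summands).
Enumerate pairs (a, a') with a < a' (symmetric, so each unordered pair gives one sum; this covers all a ≠ a'):
  -4 + 1 = -3
  -4 + 5 = 1
  -4 + 6 = 2
  -4 + 8 = 4
  1 + 5 = 6
  1 + 6 = 7
  1 + 8 = 9
  5 + 6 = 11
  5 + 8 = 13
  6 + 8 = 14
Collected distinct sums: {-3, 1, 2, 4, 6, 7, 9, 11, 13, 14}
|A +̂ A| = 10
(Reference bound: |A +̂ A| ≥ 2|A| - 3 for |A| ≥ 2, with |A| = 5 giving ≥ 7.)

|A +̂ A| = 10


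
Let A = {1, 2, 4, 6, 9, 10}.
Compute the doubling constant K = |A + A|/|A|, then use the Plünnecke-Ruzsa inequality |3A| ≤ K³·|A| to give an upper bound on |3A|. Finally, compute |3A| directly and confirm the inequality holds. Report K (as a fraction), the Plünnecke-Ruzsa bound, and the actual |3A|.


|A| = 6.
Step 1: Compute A + A by enumerating all 36 pairs.
A + A = {2, 3, 4, 5, 6, 7, 8, 10, 11, 12, 13, 14, 15, 16, 18, 19, 20}, so |A + A| = 17.
Step 2: Doubling constant K = |A + A|/|A| = 17/6 = 17/6 ≈ 2.8333.
Step 3: Plünnecke-Ruzsa gives |3A| ≤ K³·|A| = (2.8333)³ · 6 ≈ 136.4722.
Step 4: Compute 3A = A + A + A directly by enumerating all triples (a,b,c) ∈ A³; |3A| = 28.
Step 5: Check 28 ≤ 136.4722? Yes ✓.

K = 17/6, Plünnecke-Ruzsa bound K³|A| ≈ 136.4722, |3A| = 28, inequality holds.


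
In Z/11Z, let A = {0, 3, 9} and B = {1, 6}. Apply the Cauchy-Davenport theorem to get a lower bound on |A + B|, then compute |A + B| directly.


Cauchy-Davenport: |A + B| ≥ min(p, |A| + |B| - 1) for A, B nonempty in Z/pZ.
|A| = 3, |B| = 2, p = 11.
CD lower bound = min(11, 3 + 2 - 1) = min(11, 4) = 4.
Compute A + B mod 11 directly:
a = 0: 0+1=1, 0+6=6
a = 3: 3+1=4, 3+6=9
a = 9: 9+1=10, 9+6=4
A + B = {1, 4, 6, 9, 10}, so |A + B| = 5.
Verify: 5 ≥ 4? Yes ✓.

CD lower bound = 4, actual |A + B| = 5.


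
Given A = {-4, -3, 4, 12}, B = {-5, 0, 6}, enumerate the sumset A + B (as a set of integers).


A + B = {a + b : a ∈ A, b ∈ B}.
Enumerate all |A|·|B| = 4·3 = 12 pairs (a, b) and collect distinct sums.
a = -4: -4+-5=-9, -4+0=-4, -4+6=2
a = -3: -3+-5=-8, -3+0=-3, -3+6=3
a = 4: 4+-5=-1, 4+0=4, 4+6=10
a = 12: 12+-5=7, 12+0=12, 12+6=18
Collecting distinct sums: A + B = {-9, -8, -4, -3, -1, 2, 3, 4, 7, 10, 12, 18}
|A + B| = 12

A + B = {-9, -8, -4, -3, -1, 2, 3, 4, 7, 10, 12, 18}


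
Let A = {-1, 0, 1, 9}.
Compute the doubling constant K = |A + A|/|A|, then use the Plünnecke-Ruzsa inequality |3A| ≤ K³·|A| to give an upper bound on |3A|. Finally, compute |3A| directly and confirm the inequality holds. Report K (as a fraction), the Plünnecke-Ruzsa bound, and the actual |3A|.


|A| = 4.
Step 1: Compute A + A by enumerating all 16 pairs.
A + A = {-2, -1, 0, 1, 2, 8, 9, 10, 18}, so |A + A| = 9.
Step 2: Doubling constant K = |A + A|/|A| = 9/4 = 9/4 ≈ 2.2500.
Step 3: Plünnecke-Ruzsa gives |3A| ≤ K³·|A| = (2.2500)³ · 4 ≈ 45.5625.
Step 4: Compute 3A = A + A + A directly by enumerating all triples (a,b,c) ∈ A³; |3A| = 16.
Step 5: Check 16 ≤ 45.5625? Yes ✓.

K = 9/4, Plünnecke-Ruzsa bound K³|A| ≈ 45.5625, |3A| = 16, inequality holds.


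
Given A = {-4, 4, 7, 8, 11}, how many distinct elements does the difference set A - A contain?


A - A = {a - a' : a, a' ∈ A}; |A| = 5.
Bounds: 2|A|-1 ≤ |A - A| ≤ |A|² - |A| + 1, i.e. 9 ≤ |A - A| ≤ 21.
Note: 0 ∈ A - A always (from a - a). The set is symmetric: if d ∈ A - A then -d ∈ A - A.
Enumerate nonzero differences d = a - a' with a > a' (then include -d):
Positive differences: {1, 3, 4, 7, 8, 11, 12, 15}
Full difference set: {0} ∪ (positive diffs) ∪ (negative diffs).
|A - A| = 1 + 2·8 = 17 (matches direct enumeration: 17).

|A - A| = 17


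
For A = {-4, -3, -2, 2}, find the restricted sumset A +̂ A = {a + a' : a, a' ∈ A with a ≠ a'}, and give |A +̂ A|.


Restricted sumset: A +̂ A = {a + a' : a ∈ A, a' ∈ A, a ≠ a'}.
Equivalently, take A + A and drop any sum 2a that is achievable ONLY as a + a for a ∈ A (i.e. sums representable only with equal summands).
Enumerate pairs (a, a') with a < a' (symmetric, so each unordered pair gives one sum; this covers all a ≠ a'):
  -4 + -3 = -7
  -4 + -2 = -6
  -4 + 2 = -2
  -3 + -2 = -5
  -3 + 2 = -1
  -2 + 2 = 0
Collected distinct sums: {-7, -6, -5, -2, -1, 0}
|A +̂ A| = 6
(Reference bound: |A +̂ A| ≥ 2|A| - 3 for |A| ≥ 2, with |A| = 4 giving ≥ 5.)

|A +̂ A| = 6


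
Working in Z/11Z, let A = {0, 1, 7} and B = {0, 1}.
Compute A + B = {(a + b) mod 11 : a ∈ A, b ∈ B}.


Work in Z/11Z: reduce every sum a + b modulo 11.
Enumerate all 6 pairs:
a = 0: 0+0=0, 0+1=1
a = 1: 1+0=1, 1+1=2
a = 7: 7+0=7, 7+1=8
Distinct residues collected: {0, 1, 2, 7, 8}
|A + B| = 5 (out of 11 total residues).

A + B = {0, 1, 2, 7, 8}


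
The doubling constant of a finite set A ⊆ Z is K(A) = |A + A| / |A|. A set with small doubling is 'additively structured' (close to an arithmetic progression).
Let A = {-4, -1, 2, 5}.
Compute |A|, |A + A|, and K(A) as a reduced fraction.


|A| = 4.
Compute A + A by enumerating all 16 pairs.
A + A = {-8, -5, -2, 1, 4, 7, 10}, so |A + A| = 7.
K = |A + A| / |A| = 7/4 (already in lowest terms) ≈ 1.7500.
Reference: AP of size 4 gives K = 7/4 ≈ 1.7500; a fully generic set of size 4 gives K ≈ 2.5000.

|A| = 4, |A + A| = 7, K = 7/4.


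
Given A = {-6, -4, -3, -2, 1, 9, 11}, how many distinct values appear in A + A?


A + A = {a + a' : a, a' ∈ A}; |A| = 7.
General bounds: 2|A| - 1 ≤ |A + A| ≤ |A|(|A|+1)/2, i.e. 13 ≤ |A + A| ≤ 28.
Lower bound 2|A|-1 is attained iff A is an arithmetic progression.
Enumerate sums a + a' for a ≤ a' (symmetric, so this suffices):
a = -6: -6+-6=-12, -6+-4=-10, -6+-3=-9, -6+-2=-8, -6+1=-5, -6+9=3, -6+11=5
a = -4: -4+-4=-8, -4+-3=-7, -4+-2=-6, -4+1=-3, -4+9=5, -4+11=7
a = -3: -3+-3=-6, -3+-2=-5, -3+1=-2, -3+9=6, -3+11=8
a = -2: -2+-2=-4, -2+1=-1, -2+9=7, -2+11=9
a = 1: 1+1=2, 1+9=10, 1+11=12
a = 9: 9+9=18, 9+11=20
a = 11: 11+11=22
Distinct sums: {-12, -10, -9, -8, -7, -6, -5, -4, -3, -2, -1, 2, 3, 5, 6, 7, 8, 9, 10, 12, 18, 20, 22}
|A + A| = 23

|A + A| = 23


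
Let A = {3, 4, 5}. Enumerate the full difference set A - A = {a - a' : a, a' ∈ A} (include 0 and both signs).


A - A = {a - a' : a, a' ∈ A}.
Compute a - a' for each ordered pair (a, a'):
a = 3: 3-3=0, 3-4=-1, 3-5=-2
a = 4: 4-3=1, 4-4=0, 4-5=-1
a = 5: 5-3=2, 5-4=1, 5-5=0
Collecting distinct values (and noting 0 appears from a-a):
A - A = {-2, -1, 0, 1, 2}
|A - A| = 5

A - A = {-2, -1, 0, 1, 2}


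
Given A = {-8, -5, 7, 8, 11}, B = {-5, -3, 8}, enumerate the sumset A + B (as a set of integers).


A + B = {a + b : a ∈ A, b ∈ B}.
Enumerate all |A|·|B| = 5·3 = 15 pairs (a, b) and collect distinct sums.
a = -8: -8+-5=-13, -8+-3=-11, -8+8=0
a = -5: -5+-5=-10, -5+-3=-8, -5+8=3
a = 7: 7+-5=2, 7+-3=4, 7+8=15
a = 8: 8+-5=3, 8+-3=5, 8+8=16
a = 11: 11+-5=6, 11+-3=8, 11+8=19
Collecting distinct sums: A + B = {-13, -11, -10, -8, 0, 2, 3, 4, 5, 6, 8, 15, 16, 19}
|A + B| = 14

A + B = {-13, -11, -10, -8, 0, 2, 3, 4, 5, 6, 8, 15, 16, 19}


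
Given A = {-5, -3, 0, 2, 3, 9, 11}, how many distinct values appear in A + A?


A + A = {a + a' : a, a' ∈ A}; |A| = 7.
General bounds: 2|A| - 1 ≤ |A + A| ≤ |A|(|A|+1)/2, i.e. 13 ≤ |A + A| ≤ 28.
Lower bound 2|A|-1 is attained iff A is an arithmetic progression.
Enumerate sums a + a' for a ≤ a' (symmetric, so this suffices):
a = -5: -5+-5=-10, -5+-3=-8, -5+0=-5, -5+2=-3, -5+3=-2, -5+9=4, -5+11=6
a = -3: -3+-3=-6, -3+0=-3, -3+2=-1, -3+3=0, -3+9=6, -3+11=8
a = 0: 0+0=0, 0+2=2, 0+3=3, 0+9=9, 0+11=11
a = 2: 2+2=4, 2+3=5, 2+9=11, 2+11=13
a = 3: 3+3=6, 3+9=12, 3+11=14
a = 9: 9+9=18, 9+11=20
a = 11: 11+11=22
Distinct sums: {-10, -8, -6, -5, -3, -2, -1, 0, 2, 3, 4, 5, 6, 8, 9, 11, 12, 13, 14, 18, 20, 22}
|A + A| = 22

|A + A| = 22


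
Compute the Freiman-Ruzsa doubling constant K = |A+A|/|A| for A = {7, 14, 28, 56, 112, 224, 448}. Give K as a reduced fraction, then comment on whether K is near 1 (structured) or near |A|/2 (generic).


|A| = 7.
Compute A + A by enumerating all 49 pairs.
A + A = {14, 21, 28, 35, 42, 56, 63, 70, 84, 112, 119, 126, 140, 168, 224, 231, 238, 252, 280, 336, 448, 455, 462, 476, 504, 560, 672, 896}, so |A + A| = 28.
K = |A + A| / |A| = 28/7 = 4/1 ≈ 4.0000.
Reference: AP of size 7 gives K = 13/7 ≈ 1.8571; a fully generic set of size 7 gives K ≈ 4.0000.

|A| = 7, |A + A| = 28, K = 28/7 = 4/1.


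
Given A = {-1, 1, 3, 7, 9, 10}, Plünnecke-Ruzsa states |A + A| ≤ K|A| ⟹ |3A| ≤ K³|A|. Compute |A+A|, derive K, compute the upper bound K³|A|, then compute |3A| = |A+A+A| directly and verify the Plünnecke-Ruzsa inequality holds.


|A| = 6.
Step 1: Compute A + A by enumerating all 36 pairs.
A + A = {-2, 0, 2, 4, 6, 8, 9, 10, 11, 12, 13, 14, 16, 17, 18, 19, 20}, so |A + A| = 17.
Step 2: Doubling constant K = |A + A|/|A| = 17/6 = 17/6 ≈ 2.8333.
Step 3: Plünnecke-Ruzsa gives |3A| ≤ K³·|A| = (2.8333)³ · 6 ≈ 136.4722.
Step 4: Compute 3A = A + A + A directly by enumerating all triples (a,b,c) ∈ A³; |3A| = 29.
Step 5: Check 29 ≤ 136.4722? Yes ✓.

K = 17/6, Plünnecke-Ruzsa bound K³|A| ≈ 136.4722, |3A| = 29, inequality holds.


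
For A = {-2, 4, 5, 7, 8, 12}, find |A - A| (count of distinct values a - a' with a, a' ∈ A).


A - A = {a - a' : a, a' ∈ A}; |A| = 6.
Bounds: 2|A|-1 ≤ |A - A| ≤ |A|² - |A| + 1, i.e. 11 ≤ |A - A| ≤ 31.
Note: 0 ∈ A - A always (from a - a). The set is symmetric: if d ∈ A - A then -d ∈ A - A.
Enumerate nonzero differences d = a - a' with a > a' (then include -d):
Positive differences: {1, 2, 3, 4, 5, 6, 7, 8, 9, 10, 14}
Full difference set: {0} ∪ (positive diffs) ∪ (negative diffs).
|A - A| = 1 + 2·11 = 23 (matches direct enumeration: 23).

|A - A| = 23


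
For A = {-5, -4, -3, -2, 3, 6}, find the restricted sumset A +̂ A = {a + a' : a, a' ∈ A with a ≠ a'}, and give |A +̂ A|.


Restricted sumset: A +̂ A = {a + a' : a ∈ A, a' ∈ A, a ≠ a'}.
Equivalently, take A + A and drop any sum 2a that is achievable ONLY as a + a for a ∈ A (i.e. sums representable only with equal summands).
Enumerate pairs (a, a') with a < a' (symmetric, so each unordered pair gives one sum; this covers all a ≠ a'):
  -5 + -4 = -9
  -5 + -3 = -8
  -5 + -2 = -7
  -5 + 3 = -2
  -5 + 6 = 1
  -4 + -3 = -7
  -4 + -2 = -6
  -4 + 3 = -1
  -4 + 6 = 2
  -3 + -2 = -5
  -3 + 3 = 0
  -3 + 6 = 3
  -2 + 3 = 1
  -2 + 6 = 4
  3 + 6 = 9
Collected distinct sums: {-9, -8, -7, -6, -5, -2, -1, 0, 1, 2, 3, 4, 9}
|A +̂ A| = 13
(Reference bound: |A +̂ A| ≥ 2|A| - 3 for |A| ≥ 2, with |A| = 6 giving ≥ 9.)

|A +̂ A| = 13


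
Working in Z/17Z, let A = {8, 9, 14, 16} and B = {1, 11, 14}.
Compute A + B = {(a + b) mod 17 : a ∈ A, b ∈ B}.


Work in Z/17Z: reduce every sum a + b modulo 17.
Enumerate all 12 pairs:
a = 8: 8+1=9, 8+11=2, 8+14=5
a = 9: 9+1=10, 9+11=3, 9+14=6
a = 14: 14+1=15, 14+11=8, 14+14=11
a = 16: 16+1=0, 16+11=10, 16+14=13
Distinct residues collected: {0, 2, 3, 5, 6, 8, 9, 10, 11, 13, 15}
|A + B| = 11 (out of 17 total residues).

A + B = {0, 2, 3, 5, 6, 8, 9, 10, 11, 13, 15}


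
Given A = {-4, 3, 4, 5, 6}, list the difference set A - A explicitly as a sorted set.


A - A = {a - a' : a, a' ∈ A}.
Compute a - a' for each ordered pair (a, a'):
a = -4: -4--4=0, -4-3=-7, -4-4=-8, -4-5=-9, -4-6=-10
a = 3: 3--4=7, 3-3=0, 3-4=-1, 3-5=-2, 3-6=-3
a = 4: 4--4=8, 4-3=1, 4-4=0, 4-5=-1, 4-6=-2
a = 5: 5--4=9, 5-3=2, 5-4=1, 5-5=0, 5-6=-1
a = 6: 6--4=10, 6-3=3, 6-4=2, 6-5=1, 6-6=0
Collecting distinct values (and noting 0 appears from a-a):
A - A = {-10, -9, -8, -7, -3, -2, -1, 0, 1, 2, 3, 7, 8, 9, 10}
|A - A| = 15

A - A = {-10, -9, -8, -7, -3, -2, -1, 0, 1, 2, 3, 7, 8, 9, 10}


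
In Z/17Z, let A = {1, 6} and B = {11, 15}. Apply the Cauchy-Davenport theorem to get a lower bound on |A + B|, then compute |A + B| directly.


Cauchy-Davenport: |A + B| ≥ min(p, |A| + |B| - 1) for A, B nonempty in Z/pZ.
|A| = 2, |B| = 2, p = 17.
CD lower bound = min(17, 2 + 2 - 1) = min(17, 3) = 3.
Compute A + B mod 17 directly:
a = 1: 1+11=12, 1+15=16
a = 6: 6+11=0, 6+15=4
A + B = {0, 4, 12, 16}, so |A + B| = 4.
Verify: 4 ≥ 3? Yes ✓.

CD lower bound = 3, actual |A + B| = 4.


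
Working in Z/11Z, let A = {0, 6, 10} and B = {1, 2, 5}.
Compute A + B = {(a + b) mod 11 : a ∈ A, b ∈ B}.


Work in Z/11Z: reduce every sum a + b modulo 11.
Enumerate all 9 pairs:
a = 0: 0+1=1, 0+2=2, 0+5=5
a = 6: 6+1=7, 6+2=8, 6+5=0
a = 10: 10+1=0, 10+2=1, 10+5=4
Distinct residues collected: {0, 1, 2, 4, 5, 7, 8}
|A + B| = 7 (out of 11 total residues).

A + B = {0, 1, 2, 4, 5, 7, 8}


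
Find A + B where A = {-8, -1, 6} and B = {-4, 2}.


A + B = {a + b : a ∈ A, b ∈ B}.
Enumerate all |A|·|B| = 3·2 = 6 pairs (a, b) and collect distinct sums.
a = -8: -8+-4=-12, -8+2=-6
a = -1: -1+-4=-5, -1+2=1
a = 6: 6+-4=2, 6+2=8
Collecting distinct sums: A + B = {-12, -6, -5, 1, 2, 8}
|A + B| = 6

A + B = {-12, -6, -5, 1, 2, 8}


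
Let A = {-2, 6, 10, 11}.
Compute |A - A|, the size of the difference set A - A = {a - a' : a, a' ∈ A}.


A - A = {a - a' : a, a' ∈ A}; |A| = 4.
Bounds: 2|A|-1 ≤ |A - A| ≤ |A|² - |A| + 1, i.e. 7 ≤ |A - A| ≤ 13.
Note: 0 ∈ A - A always (from a - a). The set is symmetric: if d ∈ A - A then -d ∈ A - A.
Enumerate nonzero differences d = a - a' with a > a' (then include -d):
Positive differences: {1, 4, 5, 8, 12, 13}
Full difference set: {0} ∪ (positive diffs) ∪ (negative diffs).
|A - A| = 1 + 2·6 = 13 (matches direct enumeration: 13).

|A - A| = 13


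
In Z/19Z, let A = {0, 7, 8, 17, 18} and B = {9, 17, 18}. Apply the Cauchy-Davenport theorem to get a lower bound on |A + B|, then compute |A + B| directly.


Cauchy-Davenport: |A + B| ≥ min(p, |A| + |B| - 1) for A, B nonempty in Z/pZ.
|A| = 5, |B| = 3, p = 19.
CD lower bound = min(19, 5 + 3 - 1) = min(19, 7) = 7.
Compute A + B mod 19 directly:
a = 0: 0+9=9, 0+17=17, 0+18=18
a = 7: 7+9=16, 7+17=5, 7+18=6
a = 8: 8+9=17, 8+17=6, 8+18=7
a = 17: 17+9=7, 17+17=15, 17+18=16
a = 18: 18+9=8, 18+17=16, 18+18=17
A + B = {5, 6, 7, 8, 9, 15, 16, 17, 18}, so |A + B| = 9.
Verify: 9 ≥ 7? Yes ✓.

CD lower bound = 7, actual |A + B| = 9.


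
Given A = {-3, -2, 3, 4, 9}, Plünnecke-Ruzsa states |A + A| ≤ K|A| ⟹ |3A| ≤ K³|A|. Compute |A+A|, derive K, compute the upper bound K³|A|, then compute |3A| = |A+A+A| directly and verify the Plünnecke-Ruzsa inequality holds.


|A| = 5.
Step 1: Compute A + A by enumerating all 25 pairs.
A + A = {-6, -5, -4, 0, 1, 2, 6, 7, 8, 12, 13, 18}, so |A + A| = 12.
Step 2: Doubling constant K = |A + A|/|A| = 12/5 = 12/5 ≈ 2.4000.
Step 3: Plünnecke-Ruzsa gives |3A| ≤ K³·|A| = (2.4000)³ · 5 ≈ 69.1200.
Step 4: Compute 3A = A + A + A directly by enumerating all triples (a,b,c) ∈ A³; |3A| = 22.
Step 5: Check 22 ≤ 69.1200? Yes ✓.

K = 12/5, Plünnecke-Ruzsa bound K³|A| ≈ 69.1200, |3A| = 22, inequality holds.
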